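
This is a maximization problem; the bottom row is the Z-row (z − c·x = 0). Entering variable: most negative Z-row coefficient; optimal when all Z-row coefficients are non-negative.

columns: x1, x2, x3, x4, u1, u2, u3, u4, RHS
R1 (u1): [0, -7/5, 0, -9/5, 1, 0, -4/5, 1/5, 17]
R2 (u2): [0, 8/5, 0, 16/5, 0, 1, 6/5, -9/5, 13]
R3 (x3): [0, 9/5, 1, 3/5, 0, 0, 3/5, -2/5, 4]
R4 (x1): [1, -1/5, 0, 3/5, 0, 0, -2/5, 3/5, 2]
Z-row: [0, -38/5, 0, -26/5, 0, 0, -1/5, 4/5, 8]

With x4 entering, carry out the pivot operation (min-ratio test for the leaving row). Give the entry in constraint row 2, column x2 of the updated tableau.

8/3

Ratio test on column x4 — row 1: entry -9/5 ≤ 0; row 2: 13/(16/5) = 65/16; row 3: 4/(3/5) = 20/3; row 4: 2/(3/5) = 10/3. Minimum is 10/3 at row 4 (x1 leaves); pivot element 3/5.
Divide row 4 by 3/5; eliminate column x4 from the other rows.
Row 2 update in column x2: 8/5 − (16/5)·(-1/3) = 8/3.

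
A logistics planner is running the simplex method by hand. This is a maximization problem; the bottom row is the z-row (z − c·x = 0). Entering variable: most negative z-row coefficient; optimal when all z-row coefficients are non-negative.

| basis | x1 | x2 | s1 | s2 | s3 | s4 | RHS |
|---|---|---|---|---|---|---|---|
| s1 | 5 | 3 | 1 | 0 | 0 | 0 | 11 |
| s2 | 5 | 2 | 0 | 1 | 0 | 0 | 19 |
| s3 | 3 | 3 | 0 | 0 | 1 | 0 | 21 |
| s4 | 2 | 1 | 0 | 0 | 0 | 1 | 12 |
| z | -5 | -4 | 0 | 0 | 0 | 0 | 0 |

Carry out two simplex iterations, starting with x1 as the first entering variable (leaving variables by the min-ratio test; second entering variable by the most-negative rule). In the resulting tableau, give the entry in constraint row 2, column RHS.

Ratio test on column x1 — row 1: 11/5 = 11/5; row 2: 19/5 = 19/5; row 3: 21/3 = 7; row 4: 12/2 = 6. Minimum is 11/5 at row 1 (s1 leaves); pivot element 5.
Divide row 1 by 5; eliminate column x1 from the other rows.
Second iteration: most negative z-row entry is -1 in column x2, so x2 enters.
Ratio test on column x2 — row 1: (11/5)/(3/5) = 11/3; row 2: entry -1 ≤ 0; row 3: (72/5)/(6/5) = 12; row 4: entry -1/5 ≤ 0. Minimum is 11/3 at row 1 (x1 leaves); pivot element 3/5.
Divide row 1 by 3/5; eliminate column x2 from the other rows.
After both pivots, the entry at constraint row 2, column RHS is 35/3.

35/3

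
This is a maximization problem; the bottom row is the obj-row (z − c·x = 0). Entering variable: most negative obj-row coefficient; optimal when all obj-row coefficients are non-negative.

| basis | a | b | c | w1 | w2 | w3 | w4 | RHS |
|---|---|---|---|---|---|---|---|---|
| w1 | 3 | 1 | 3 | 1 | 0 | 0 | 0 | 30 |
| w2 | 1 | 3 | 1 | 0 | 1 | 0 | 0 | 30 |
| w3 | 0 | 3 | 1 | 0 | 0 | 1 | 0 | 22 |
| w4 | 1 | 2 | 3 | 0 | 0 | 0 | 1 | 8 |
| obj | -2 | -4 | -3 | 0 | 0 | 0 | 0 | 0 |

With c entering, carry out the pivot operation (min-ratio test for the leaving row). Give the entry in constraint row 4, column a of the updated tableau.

Ratio test on column c — row 1: 30/3 = 10; row 2: 30/1 = 30; row 3: 22/1 = 22; row 4: 8/3 = 8/3. Minimum is 8/3 at row 4 (w4 leaves); pivot element 3.
Divide row 4 by 3; eliminate column c from the other rows.
In the new row 4, the a entry is the old entry divided by the pivot: 1/3 = 1/3.

1/3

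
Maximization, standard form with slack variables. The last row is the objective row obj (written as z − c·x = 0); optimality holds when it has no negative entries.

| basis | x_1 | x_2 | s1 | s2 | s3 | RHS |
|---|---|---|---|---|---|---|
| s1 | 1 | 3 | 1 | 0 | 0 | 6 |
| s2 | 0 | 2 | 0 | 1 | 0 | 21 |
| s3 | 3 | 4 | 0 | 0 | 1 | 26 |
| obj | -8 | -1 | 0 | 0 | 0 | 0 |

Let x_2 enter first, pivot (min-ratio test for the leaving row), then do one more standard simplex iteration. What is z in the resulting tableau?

48

Ratio test on column x_2 — row 1: 6/3 = 2; row 2: 21/2 = 21/2; row 3: 26/4 = 13/2. Minimum is 2 at row 1 (s1 leaves); pivot element 3.
Pivot on row 1; the obj-row RHS becomes 0 − (-1)·2 = 2.
Next entering variable (most negative obj-row entry -23/3): x_1.
Ratio test on column x_1 — row 1: 2/(1/3) = 6; row 2: entry -2/3 ≤ 0; row 3: 18/(5/3) = 54/5. Minimum is 6 at row 1 (x_2 leaves); pivot element 1/3.
After the second pivot the obj-row RHS is 2 − (-23/3)·6 = 48.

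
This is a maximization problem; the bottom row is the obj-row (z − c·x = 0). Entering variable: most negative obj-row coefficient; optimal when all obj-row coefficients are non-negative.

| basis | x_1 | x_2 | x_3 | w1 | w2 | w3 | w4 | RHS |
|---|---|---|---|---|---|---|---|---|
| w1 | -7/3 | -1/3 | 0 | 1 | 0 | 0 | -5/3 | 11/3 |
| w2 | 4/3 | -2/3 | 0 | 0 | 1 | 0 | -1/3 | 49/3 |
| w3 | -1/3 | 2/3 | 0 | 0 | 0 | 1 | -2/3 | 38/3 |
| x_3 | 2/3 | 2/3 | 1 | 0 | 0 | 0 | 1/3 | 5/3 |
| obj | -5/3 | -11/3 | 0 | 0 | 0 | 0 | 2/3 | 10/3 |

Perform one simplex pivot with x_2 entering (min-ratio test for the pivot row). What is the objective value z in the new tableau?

25/2

Ratio test on column x_2 — row 1: entry -1/3 ≤ 0; row 2: entry -2/3 ≤ 0; row 3: (38/3)/(2/3) = 19; row 4: (5/3)/(2/3) = 5/2. Minimum is 5/2 at row 4 (x_3 leaves); pivot element 2/3.
Pivot on row 4; the obj-row RHS becomes 10/3 − (-11/3)·(5/2) = 25/2.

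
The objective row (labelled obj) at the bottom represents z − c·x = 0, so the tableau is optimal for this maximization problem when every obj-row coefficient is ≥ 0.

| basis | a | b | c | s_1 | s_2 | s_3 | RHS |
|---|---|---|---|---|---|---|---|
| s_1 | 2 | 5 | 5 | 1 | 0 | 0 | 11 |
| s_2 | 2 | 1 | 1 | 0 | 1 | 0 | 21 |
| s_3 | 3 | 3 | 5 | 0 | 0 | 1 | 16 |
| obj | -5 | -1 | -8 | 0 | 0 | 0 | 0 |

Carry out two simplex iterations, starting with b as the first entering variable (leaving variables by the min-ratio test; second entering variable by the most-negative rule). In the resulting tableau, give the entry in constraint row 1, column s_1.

Ratio test on column b — row 1: 11/5 = 11/5; row 2: 21/1 = 21; row 3: 16/3 = 16/3. Minimum is 11/5 at row 1 (s_1 leaves); pivot element 5.
Divide row 1 by 5; eliminate column b from the other rows.
Second iteration: most negative obj-row entry is -7 in column c, so c enters.
Ratio test on column c — row 1: (11/5)/1 = 11/5; row 2: entry 0 ≤ 0; row 3: (47/5)/2 = 47/10. Minimum is 11/5 at row 1 (b leaves); pivot element 1.
Divide row 1 by 1; eliminate column c from the other rows.
After both pivots, the entry at constraint row 1, column s_1 is 1/5.

1/5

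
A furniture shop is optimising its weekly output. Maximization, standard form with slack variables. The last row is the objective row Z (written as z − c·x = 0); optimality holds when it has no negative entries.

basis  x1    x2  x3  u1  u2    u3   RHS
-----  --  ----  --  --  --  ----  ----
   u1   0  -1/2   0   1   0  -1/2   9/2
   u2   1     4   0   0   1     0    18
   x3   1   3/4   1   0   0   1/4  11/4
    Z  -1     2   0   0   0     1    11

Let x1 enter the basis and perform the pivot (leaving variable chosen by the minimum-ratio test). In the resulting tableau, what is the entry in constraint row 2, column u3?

Ratio test on column x1 — row 1: entry 0 ≤ 0; row 2: 18/1 = 18; row 3: (11/4)/1 = 11/4. Minimum is 11/4 at row 3 (x3 leaves); pivot element 1.
Divide row 3 by 1; eliminate column x1 from the other rows.
Row 2 update in column u3: 0 − 1·(1/4) = -1/4.

-1/4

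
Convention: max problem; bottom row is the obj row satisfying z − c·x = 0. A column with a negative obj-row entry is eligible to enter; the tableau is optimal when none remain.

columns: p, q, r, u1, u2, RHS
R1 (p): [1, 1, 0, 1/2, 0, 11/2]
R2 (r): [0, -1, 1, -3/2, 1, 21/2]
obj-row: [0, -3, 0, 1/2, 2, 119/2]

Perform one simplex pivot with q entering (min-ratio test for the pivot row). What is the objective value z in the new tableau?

Ratio test on column q — row 1: (11/2)/1 = 11/2; row 2: entry -1 ≤ 0. Minimum is 11/2 at row 1 (p leaves); pivot element 1.
Pivot on row 1; the obj-row RHS becomes 119/2 − (-3)·(11/2) = 76.

76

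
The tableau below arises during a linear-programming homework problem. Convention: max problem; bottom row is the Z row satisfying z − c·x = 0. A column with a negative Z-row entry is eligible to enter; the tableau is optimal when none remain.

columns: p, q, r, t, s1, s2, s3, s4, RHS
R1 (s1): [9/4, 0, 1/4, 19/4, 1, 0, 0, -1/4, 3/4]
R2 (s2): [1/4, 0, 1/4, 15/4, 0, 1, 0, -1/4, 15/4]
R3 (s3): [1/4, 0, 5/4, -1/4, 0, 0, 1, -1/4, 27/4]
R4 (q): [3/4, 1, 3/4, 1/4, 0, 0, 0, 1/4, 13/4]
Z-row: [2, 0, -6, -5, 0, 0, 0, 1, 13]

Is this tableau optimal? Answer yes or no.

no

The Z-row has a negative entry -6 in column r, so it is not optimal.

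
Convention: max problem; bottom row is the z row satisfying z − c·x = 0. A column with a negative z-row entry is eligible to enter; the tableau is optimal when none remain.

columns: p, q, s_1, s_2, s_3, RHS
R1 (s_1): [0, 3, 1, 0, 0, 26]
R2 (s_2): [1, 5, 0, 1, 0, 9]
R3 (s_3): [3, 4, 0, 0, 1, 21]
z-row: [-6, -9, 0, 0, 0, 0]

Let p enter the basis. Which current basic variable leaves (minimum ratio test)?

Column p entries and ratios — s_1: 0 ≤ 0, skip; s_2: 9/1 = 9; s_3: 21/3 = 7.
Smallest ratio is 7 in the row of s_3, so s_3 leaves.

s_3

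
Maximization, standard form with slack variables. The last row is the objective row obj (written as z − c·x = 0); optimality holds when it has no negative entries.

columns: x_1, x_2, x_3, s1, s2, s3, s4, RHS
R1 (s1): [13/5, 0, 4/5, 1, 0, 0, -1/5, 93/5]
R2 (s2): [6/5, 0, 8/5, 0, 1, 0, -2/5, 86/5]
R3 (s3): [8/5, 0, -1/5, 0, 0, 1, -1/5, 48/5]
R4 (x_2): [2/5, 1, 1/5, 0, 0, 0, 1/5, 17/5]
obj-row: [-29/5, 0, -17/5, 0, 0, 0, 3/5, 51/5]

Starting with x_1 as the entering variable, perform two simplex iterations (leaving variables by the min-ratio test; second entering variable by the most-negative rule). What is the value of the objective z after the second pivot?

56

Ratio test on column x_1 — row 1: (93/5)/(13/5) = 93/13; row 2: (86/5)/(6/5) = 43/3; row 3: (48/5)/(8/5) = 6; row 4: (17/5)/(2/5) = 17/2. Minimum is 6 at row 3 (s3 leaves); pivot element 8/5.
Pivot on row 3; the obj-row RHS becomes 51/5 − (-29/5)·6 = 45.
Next entering variable (most negative obj-row entry -33/8): x_3.
Ratio test on column x_3 — row 1: 3/(9/8) = 8/3; row 2: 10/(7/4) = 40/7; row 3: entry -1/8 ≤ 0; row 4: 1/(1/4) = 4. Minimum is 8/3 at row 1 (s1 leaves); pivot element 9/8.
After the second pivot the obj-row RHS is 45 − (-33/8)·(8/3) = 56.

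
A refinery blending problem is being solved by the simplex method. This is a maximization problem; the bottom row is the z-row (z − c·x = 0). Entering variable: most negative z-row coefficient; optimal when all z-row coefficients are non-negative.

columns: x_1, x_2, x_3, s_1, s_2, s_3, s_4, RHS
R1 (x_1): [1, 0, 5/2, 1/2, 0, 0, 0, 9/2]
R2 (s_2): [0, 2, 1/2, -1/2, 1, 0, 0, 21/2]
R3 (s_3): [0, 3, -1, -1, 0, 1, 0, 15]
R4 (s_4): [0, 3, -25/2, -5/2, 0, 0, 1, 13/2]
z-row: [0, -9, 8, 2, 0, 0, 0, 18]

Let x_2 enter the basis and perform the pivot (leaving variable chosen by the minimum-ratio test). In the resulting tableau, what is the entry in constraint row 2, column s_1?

7/6

Ratio test on column x_2 — row 1: entry 0 ≤ 0; row 2: (21/2)/2 = 21/4; row 3: 15/3 = 5; row 4: (13/2)/3 = 13/6. Minimum is 13/6 at row 4 (s_4 leaves); pivot element 3.
Divide row 4 by 3; eliminate column x_2 from the other rows.
Row 2 update in column s_1: -1/2 − 2·(-5/6) = 7/6.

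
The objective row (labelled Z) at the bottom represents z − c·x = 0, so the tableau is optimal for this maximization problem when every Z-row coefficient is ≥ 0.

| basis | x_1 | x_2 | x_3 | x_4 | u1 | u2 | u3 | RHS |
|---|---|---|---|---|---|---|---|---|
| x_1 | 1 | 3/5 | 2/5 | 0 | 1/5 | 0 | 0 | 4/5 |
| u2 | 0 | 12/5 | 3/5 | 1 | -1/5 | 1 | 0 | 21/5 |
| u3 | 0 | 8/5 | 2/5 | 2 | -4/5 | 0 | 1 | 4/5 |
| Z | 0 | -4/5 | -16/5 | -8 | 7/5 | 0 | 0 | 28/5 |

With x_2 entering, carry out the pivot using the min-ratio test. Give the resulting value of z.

6

Ratio test on column x_2 — row 1: (4/5)/(3/5) = 4/3; row 2: (21/5)/(12/5) = 7/4; row 3: (4/5)/(8/5) = 1/2. Minimum is 1/2 at row 3 (u3 leaves); pivot element 8/5.
Pivot on row 3; the Z-row RHS becomes 28/5 − (-4/5)·(1/2) = 6.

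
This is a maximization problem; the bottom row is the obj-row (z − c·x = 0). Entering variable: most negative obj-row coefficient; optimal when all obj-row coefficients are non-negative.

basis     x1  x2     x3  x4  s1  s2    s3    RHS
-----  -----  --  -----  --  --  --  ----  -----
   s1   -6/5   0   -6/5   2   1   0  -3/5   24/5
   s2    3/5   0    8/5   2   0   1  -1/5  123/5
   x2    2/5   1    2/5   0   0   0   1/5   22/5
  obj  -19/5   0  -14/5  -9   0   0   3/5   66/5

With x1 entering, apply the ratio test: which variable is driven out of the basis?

x2

Column x1 entries and ratios — s1: -6/5 ≤ 0, skip; s2: (123/5)/(3/5) = 41; x2: (22/5)/(2/5) = 11.
Smallest ratio is 11 in the row of x2, so x2 leaves.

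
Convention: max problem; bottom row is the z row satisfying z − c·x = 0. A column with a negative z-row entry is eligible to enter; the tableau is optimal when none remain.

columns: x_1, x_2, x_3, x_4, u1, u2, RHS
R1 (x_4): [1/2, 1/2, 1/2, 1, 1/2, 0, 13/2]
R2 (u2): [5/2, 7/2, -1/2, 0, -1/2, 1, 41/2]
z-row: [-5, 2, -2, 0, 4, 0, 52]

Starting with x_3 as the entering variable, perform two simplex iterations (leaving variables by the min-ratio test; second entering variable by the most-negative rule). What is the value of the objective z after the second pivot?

105

Ratio test on column x_3 — row 1: (13/2)/(1/2) = 13; row 2: entry -1/2 ≤ 0. Minimum is 13 at row 1 (x_4 leaves); pivot element 1/2.
Pivot on row 1; the z-row RHS becomes 52 − (-2)·13 = 78.
Next entering variable (most negative z-row entry -3): x_1.
Ratio test on column x_1 — row 1: 13/1 = 13; row 2: 27/3 = 9. Minimum is 9 at row 2 (u2 leaves); pivot element 3.
After the second pivot the z-row RHS is 78 − (-3)·9 = 105.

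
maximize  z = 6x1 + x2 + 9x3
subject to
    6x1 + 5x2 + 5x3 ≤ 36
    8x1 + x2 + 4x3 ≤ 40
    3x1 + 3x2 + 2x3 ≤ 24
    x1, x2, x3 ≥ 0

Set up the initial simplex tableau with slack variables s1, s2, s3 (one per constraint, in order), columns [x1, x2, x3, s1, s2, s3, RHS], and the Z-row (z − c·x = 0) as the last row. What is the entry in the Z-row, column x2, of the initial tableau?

-1

The Z-row carries the negated objective coefficients: the x2 entry is -1.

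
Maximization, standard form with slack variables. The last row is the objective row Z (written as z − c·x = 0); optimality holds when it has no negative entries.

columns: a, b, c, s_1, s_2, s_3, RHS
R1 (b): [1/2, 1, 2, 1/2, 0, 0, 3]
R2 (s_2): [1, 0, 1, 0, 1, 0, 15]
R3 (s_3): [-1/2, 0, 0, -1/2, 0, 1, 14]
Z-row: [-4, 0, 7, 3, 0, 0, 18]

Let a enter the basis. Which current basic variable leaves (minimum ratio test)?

Column a entries and ratios — b: 3/(1/2) = 6; s_2: 15/1 = 15; s_3: -1/2 ≤ 0, skip.
Smallest ratio is 6 in the row of b, so b leaves.

b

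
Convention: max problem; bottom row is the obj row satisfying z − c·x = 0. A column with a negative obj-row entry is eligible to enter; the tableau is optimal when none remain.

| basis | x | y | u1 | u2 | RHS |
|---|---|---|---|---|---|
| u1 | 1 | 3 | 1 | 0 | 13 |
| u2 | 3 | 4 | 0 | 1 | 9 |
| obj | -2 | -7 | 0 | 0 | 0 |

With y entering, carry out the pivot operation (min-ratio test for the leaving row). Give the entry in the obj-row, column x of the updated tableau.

13/4

Ratio test on column y — row 1: 13/3 = 13/3; row 2: 9/4 = 9/4. Minimum is 9/4 at row 2 (u2 leaves); pivot element 4.
Divide row 2 by 4; eliminate column y from the other rows.
obj-row update in column x: -2 − (-7)·(3/4) = 13/4.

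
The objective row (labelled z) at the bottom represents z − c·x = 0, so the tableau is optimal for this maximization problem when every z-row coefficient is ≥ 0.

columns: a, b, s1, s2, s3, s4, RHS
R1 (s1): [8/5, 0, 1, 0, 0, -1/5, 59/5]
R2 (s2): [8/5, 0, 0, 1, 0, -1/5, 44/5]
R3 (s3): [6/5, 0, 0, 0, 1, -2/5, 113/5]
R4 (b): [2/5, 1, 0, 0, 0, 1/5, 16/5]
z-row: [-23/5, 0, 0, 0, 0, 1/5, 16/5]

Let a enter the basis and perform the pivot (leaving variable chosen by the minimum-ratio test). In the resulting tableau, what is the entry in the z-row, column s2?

23/8

Ratio test on column a — row 1: (59/5)/(8/5) = 59/8; row 2: (44/5)/(8/5) = 11/2; row 3: (113/5)/(6/5) = 113/6; row 4: (16/5)/(2/5) = 8. Minimum is 11/2 at row 2 (s2 leaves); pivot element 8/5.
Divide row 2 by 8/5; eliminate column a from the other rows.
z-row update in column s2: 0 − (-23/5)·(5/8) = 23/8.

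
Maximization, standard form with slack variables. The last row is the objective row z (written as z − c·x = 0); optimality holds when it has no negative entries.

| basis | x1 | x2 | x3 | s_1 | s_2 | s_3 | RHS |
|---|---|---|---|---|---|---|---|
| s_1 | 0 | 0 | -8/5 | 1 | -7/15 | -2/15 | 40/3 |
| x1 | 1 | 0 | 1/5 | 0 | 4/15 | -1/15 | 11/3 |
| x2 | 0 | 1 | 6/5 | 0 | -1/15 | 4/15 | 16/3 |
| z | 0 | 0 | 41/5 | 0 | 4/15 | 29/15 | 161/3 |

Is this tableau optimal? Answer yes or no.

Every z-row coefficient is ≥ 0, so the tableau is optimal.

yes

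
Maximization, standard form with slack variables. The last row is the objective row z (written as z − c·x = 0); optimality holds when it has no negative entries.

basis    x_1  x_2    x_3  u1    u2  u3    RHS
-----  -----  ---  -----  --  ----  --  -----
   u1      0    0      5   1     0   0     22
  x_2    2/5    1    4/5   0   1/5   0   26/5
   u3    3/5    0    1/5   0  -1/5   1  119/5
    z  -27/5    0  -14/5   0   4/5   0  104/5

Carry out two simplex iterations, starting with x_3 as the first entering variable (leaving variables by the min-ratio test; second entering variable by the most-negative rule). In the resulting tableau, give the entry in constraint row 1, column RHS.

Ratio test on column x_3 — row 1: 22/5 = 22/5; row 2: (26/5)/(4/5) = 13/2; row 3: (119/5)/(1/5) = 119. Minimum is 22/5 at row 1 (u1 leaves); pivot element 5.
Divide row 1 by 5; eliminate column x_3 from the other rows.
Second iteration: most negative z-row entry is -27/5 in column x_1, so x_1 enters.
Ratio test on column x_1 — row 1: entry 0 ≤ 0; row 2: (42/25)/(2/5) = 21/5; row 3: (573/25)/(3/5) = 191/5. Minimum is 21/5 at row 2 (x_2 leaves); pivot element 2/5.
Divide row 2 by 2/5; eliminate column x_1 from the other rows.
After both pivots, the entry at constraint row 1, column RHS is 22/5.

22/5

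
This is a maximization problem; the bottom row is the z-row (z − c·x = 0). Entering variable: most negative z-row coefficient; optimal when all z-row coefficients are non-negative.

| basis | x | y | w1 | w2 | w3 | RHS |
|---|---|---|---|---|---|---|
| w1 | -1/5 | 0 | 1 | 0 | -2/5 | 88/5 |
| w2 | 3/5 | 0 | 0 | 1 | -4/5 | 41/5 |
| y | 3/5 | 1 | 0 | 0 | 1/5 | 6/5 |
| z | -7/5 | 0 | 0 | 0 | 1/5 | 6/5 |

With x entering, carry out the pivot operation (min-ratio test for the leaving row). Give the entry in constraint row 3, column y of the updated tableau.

Ratio test on column x — row 1: entry -1/5 ≤ 0; row 2: (41/5)/(3/5) = 41/3; row 3: (6/5)/(3/5) = 2. Minimum is 2 at row 3 (y leaves); pivot element 3/5.
Divide row 3 by 3/5; eliminate column x from the other rows.
In the new row 3, the y entry is the old entry divided by the pivot: 1/(3/5) = 5/3.

5/3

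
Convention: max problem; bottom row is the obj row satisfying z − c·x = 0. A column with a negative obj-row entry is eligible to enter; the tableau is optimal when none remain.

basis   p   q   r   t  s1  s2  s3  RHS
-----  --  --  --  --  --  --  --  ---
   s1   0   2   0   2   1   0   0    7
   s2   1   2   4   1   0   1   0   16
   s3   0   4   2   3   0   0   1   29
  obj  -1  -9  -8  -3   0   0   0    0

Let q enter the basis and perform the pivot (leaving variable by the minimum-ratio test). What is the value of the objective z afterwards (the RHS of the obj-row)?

63/2

Ratio test on column q — row 1: 7/2 = 7/2; row 2: 16/2 = 8; row 3: 29/4 = 29/4. Minimum is 7/2 at row 1 (s1 leaves); pivot element 2.
Pivot on row 1; the obj-row RHS becomes 0 − (-9)·(7/2) = 63/2.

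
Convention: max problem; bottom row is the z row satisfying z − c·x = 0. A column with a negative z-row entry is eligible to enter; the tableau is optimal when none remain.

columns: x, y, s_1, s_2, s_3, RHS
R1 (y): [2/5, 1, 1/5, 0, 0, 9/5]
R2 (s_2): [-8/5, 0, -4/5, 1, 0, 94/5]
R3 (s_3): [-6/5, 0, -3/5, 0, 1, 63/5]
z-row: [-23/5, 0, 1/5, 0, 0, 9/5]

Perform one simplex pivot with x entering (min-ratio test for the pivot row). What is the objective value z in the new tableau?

45/2

Ratio test on column x — row 1: (9/5)/(2/5) = 9/2; row 2: entry -8/5 ≤ 0; row 3: entry -6/5 ≤ 0. Minimum is 9/2 at row 1 (y leaves); pivot element 2/5.
Pivot on row 1; the z-row RHS becomes 9/5 − (-23/5)·(9/2) = 45/2.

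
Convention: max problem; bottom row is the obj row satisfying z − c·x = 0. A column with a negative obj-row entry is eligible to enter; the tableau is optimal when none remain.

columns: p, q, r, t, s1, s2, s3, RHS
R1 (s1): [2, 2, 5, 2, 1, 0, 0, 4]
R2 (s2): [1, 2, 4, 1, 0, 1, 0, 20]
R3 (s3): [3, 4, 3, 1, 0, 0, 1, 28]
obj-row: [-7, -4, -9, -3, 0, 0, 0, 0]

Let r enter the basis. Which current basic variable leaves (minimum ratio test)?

Column r entries and ratios — s1: 4/5 = 4/5; s2: 20/4 = 5; s3: 28/3 = 28/3.
Smallest ratio is 4/5 in the row of s1, so s1 leaves.

s1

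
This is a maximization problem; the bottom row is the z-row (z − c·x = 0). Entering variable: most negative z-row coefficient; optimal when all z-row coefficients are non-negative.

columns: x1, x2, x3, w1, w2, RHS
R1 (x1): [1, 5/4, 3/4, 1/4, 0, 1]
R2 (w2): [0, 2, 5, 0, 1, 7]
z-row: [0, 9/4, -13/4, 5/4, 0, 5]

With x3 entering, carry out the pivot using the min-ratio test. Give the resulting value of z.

Ratio test on column x3 — row 1: 1/(3/4) = 4/3; row 2: 7/5 = 7/5. Minimum is 4/3 at row 1 (x1 leaves); pivot element 3/4.
Pivot on row 1; the z-row RHS becomes 5 − (-13/4)·(4/3) = 28/3.

28/3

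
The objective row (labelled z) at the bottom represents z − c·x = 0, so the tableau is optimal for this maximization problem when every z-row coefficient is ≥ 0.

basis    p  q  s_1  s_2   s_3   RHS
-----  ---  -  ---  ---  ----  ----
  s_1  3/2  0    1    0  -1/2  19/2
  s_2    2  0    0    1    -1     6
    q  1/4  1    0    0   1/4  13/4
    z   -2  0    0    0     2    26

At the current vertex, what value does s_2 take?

6

s_2 is basic (row 2); its value is the RHS of that row, 6.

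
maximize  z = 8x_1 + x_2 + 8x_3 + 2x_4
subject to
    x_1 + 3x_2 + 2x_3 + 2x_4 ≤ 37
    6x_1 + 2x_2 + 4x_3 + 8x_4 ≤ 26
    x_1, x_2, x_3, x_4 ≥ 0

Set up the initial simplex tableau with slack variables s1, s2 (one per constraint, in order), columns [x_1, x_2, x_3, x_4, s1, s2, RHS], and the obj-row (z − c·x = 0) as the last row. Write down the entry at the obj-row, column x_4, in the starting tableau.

-2

The obj-row carries the negated objective coefficients: the x_4 entry is -2.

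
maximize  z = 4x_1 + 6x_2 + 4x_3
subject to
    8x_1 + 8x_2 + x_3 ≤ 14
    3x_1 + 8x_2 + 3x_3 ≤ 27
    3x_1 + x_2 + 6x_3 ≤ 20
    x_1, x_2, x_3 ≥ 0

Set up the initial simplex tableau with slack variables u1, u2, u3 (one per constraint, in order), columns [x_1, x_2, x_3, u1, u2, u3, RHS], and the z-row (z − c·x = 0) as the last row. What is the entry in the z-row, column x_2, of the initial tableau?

-6

The z-row carries the negated objective coefficients: the x_2 entry is -6.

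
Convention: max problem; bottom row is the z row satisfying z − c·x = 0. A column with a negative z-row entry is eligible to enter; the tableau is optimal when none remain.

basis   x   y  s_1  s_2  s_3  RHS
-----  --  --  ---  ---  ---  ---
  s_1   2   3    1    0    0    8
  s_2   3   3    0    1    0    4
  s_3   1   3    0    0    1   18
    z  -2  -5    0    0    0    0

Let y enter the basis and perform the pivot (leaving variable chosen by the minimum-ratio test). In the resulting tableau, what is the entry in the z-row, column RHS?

20/3

Ratio test on column y — row 1: 8/3 = 8/3; row 2: 4/3 = 4/3; row 3: 18/3 = 6. Minimum is 4/3 at row 2 (s_2 leaves); pivot element 3.
Divide row 2 by 3; eliminate column y from the other rows.
z-row update in column RHS: 0 − (-5)·(4/3) = 20/3.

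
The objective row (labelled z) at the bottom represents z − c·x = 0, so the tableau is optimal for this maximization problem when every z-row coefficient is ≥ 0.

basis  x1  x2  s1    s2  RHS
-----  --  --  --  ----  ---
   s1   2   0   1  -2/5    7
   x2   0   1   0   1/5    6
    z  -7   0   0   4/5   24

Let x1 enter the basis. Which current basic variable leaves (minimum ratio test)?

Column x1 entries and ratios — s1: 7/2 = 7/2; x2: 0 ≤ 0, skip.
Smallest ratio is 7/2 in the row of s1, so s1 leaves.

s1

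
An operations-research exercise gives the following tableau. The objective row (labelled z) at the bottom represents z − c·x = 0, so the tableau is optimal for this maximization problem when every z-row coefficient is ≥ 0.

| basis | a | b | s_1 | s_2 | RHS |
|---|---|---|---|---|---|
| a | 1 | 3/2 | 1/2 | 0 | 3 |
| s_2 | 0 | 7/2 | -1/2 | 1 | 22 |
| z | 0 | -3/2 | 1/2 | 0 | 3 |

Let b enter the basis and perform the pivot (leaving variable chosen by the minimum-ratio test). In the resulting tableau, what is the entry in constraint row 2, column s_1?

-5/3

Ratio test on column b — row 1: 3/(3/2) = 2; row 2: 22/(7/2) = 44/7. Minimum is 2 at row 1 (a leaves); pivot element 3/2.
Divide row 1 by 3/2; eliminate column b from the other rows.
Row 2 update in column s_1: -1/2 − (7/2)·(1/3) = -5/3.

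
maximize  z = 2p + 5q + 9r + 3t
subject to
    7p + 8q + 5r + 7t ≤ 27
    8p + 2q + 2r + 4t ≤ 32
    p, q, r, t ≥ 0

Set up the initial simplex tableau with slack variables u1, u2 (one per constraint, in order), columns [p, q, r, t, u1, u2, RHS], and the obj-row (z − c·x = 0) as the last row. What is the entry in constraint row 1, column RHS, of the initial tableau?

The RHS of constraint 1 is b_1 = 27.

27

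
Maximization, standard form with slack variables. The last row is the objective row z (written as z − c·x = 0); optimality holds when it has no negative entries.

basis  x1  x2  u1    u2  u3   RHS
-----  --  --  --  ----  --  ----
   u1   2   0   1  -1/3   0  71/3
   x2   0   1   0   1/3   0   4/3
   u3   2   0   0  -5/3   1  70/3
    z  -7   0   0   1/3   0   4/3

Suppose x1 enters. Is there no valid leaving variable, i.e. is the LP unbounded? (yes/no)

no

Column x1 has positive entries in row(s) 1, 3, so the ratio test bounds it — not unbounded.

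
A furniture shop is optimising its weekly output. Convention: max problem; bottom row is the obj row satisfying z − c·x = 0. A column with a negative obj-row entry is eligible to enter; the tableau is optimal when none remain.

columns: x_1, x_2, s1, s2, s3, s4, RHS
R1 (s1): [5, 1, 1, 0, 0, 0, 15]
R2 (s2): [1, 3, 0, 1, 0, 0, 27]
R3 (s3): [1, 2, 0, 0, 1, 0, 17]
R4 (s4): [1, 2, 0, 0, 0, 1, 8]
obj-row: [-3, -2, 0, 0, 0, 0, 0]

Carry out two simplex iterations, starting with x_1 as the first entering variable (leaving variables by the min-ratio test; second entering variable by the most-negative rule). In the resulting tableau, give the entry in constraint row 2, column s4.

Ratio test on column x_1 — row 1: 15/5 = 3; row 2: 27/1 = 27; row 3: 17/1 = 17; row 4: 8/1 = 8. Minimum is 3 at row 1 (s1 leaves); pivot element 5.
Divide row 1 by 5; eliminate column x_1 from the other rows.
Second iteration: most negative obj-row entry is -7/5 in column x_2, so x_2 enters.
Ratio test on column x_2 — row 1: 3/(1/5) = 15; row 2: 24/(14/5) = 60/7; row 3: 14/(9/5) = 70/9; row 4: 5/(9/5) = 25/9. Minimum is 25/9 at row 4 (s4 leaves); pivot element 9/5.
Divide row 4 by 9/5; eliminate column x_2 from the other rows.
After both pivots, the entry at constraint row 2, column s4 is -14/9.

-14/9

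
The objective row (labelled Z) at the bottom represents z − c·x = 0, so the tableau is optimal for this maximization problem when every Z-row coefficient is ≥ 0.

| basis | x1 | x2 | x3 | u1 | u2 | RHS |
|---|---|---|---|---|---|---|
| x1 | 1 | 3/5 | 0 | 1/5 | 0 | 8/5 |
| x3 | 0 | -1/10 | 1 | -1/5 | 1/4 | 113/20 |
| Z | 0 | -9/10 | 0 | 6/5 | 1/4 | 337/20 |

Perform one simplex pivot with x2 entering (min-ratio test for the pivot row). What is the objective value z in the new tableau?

77/4

Ratio test on column x2 — row 1: (8/5)/(3/5) = 8/3; row 2: entry -1/10 ≤ 0. Minimum is 8/3 at row 1 (x1 leaves); pivot element 3/5.
Pivot on row 1; the Z-row RHS becomes 337/20 − (-9/10)·(8/3) = 77/4.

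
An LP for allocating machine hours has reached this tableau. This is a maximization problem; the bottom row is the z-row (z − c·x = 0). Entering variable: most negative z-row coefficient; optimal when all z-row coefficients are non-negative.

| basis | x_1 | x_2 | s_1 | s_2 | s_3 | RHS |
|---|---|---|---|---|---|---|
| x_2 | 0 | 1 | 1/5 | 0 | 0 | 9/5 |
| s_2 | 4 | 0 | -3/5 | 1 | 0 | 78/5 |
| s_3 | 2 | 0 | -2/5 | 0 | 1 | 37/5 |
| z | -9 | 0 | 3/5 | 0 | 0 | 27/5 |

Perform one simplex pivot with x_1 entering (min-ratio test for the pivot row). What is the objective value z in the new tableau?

387/10

Ratio test on column x_1 — row 1: entry 0 ≤ 0; row 2: (78/5)/4 = 39/10; row 3: (37/5)/2 = 37/10. Minimum is 37/10 at row 3 (s_3 leaves); pivot element 2.
Pivot on row 3; the z-row RHS becomes 27/5 − (-9)·(37/10) = 387/10.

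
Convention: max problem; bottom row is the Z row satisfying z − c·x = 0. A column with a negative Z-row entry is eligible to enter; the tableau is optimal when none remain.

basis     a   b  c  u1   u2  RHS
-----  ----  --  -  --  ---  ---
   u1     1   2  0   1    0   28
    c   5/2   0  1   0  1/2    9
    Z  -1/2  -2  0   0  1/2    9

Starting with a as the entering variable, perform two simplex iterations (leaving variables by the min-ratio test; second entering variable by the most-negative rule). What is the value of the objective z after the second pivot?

176/5

Ratio test on column a — row 1: 28/1 = 28; row 2: 9/(5/2) = 18/5. Minimum is 18/5 at row 2 (c leaves); pivot element 5/2.
Pivot on row 2; the Z-row RHS becomes 9 − (-1/2)·(18/5) = 54/5.
Next entering variable (most negative Z-row entry -2): b.
Ratio test on column b — row 1: (122/5)/2 = 61/5; row 2: entry 0 ≤ 0. Minimum is 61/5 at row 1 (u1 leaves); pivot element 2.
After the second pivot the Z-row RHS is 54/5 − (-2)·(61/5) = 176/5.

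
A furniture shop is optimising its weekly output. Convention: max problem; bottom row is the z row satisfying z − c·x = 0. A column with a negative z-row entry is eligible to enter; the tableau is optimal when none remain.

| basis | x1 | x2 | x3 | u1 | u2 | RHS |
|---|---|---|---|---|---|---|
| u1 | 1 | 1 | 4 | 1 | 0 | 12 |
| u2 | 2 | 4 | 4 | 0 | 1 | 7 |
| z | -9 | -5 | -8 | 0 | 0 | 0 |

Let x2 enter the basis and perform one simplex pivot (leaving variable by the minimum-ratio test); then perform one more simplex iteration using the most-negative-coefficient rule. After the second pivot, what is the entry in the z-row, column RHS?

Ratio test on column x2 — row 1: 12/1 = 12; row 2: 7/4 = 7/4. Minimum is 7/4 at row 2 (u2 leaves); pivot element 4.
Divide row 2 by 4; eliminate column x2 from the other rows.
Second iteration: most negative z-row entry is -13/2 in column x1, so x1 enters.
Ratio test on column x1 — row 1: (41/4)/(1/2) = 41/2; row 2: (7/4)/(1/2) = 7/2. Minimum is 7/2 at row 2 (x2 leaves); pivot element 1/2.
Divide row 2 by 1/2; eliminate column x1 from the other rows.
After both pivots, the entry at the z-row, column RHS is 63/2.

63/2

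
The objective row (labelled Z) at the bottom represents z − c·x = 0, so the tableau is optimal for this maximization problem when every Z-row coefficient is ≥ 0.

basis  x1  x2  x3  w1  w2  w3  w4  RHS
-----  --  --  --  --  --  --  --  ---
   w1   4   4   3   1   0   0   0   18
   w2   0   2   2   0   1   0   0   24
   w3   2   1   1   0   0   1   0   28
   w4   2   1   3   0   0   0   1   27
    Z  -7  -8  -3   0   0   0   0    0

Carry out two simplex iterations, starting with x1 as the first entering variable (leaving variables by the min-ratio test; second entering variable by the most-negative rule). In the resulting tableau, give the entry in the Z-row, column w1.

Ratio test on column x1 — row 1: 18/4 = 9/2; row 2: entry 0 ≤ 0; row 3: 28/2 = 14; row 4: 27/2 = 27/2. Minimum is 9/2 at row 1 (w1 leaves); pivot element 4.
Divide row 1 by 4; eliminate column x1 from the other rows.
Second iteration: most negative Z-row entry is -1 in column x2, so x2 enters.
Ratio test on column x2 — row 1: (9/2)/1 = 9/2; row 2: 24/2 = 12; row 3: entry -1 ≤ 0; row 4: entry -1 ≤ 0. Minimum is 9/2 at row 1 (x1 leaves); pivot element 1.
Divide row 1 by 1; eliminate column x2 from the other rows.
After both pivots, the entry at the Z-row, column w1 is 2.

2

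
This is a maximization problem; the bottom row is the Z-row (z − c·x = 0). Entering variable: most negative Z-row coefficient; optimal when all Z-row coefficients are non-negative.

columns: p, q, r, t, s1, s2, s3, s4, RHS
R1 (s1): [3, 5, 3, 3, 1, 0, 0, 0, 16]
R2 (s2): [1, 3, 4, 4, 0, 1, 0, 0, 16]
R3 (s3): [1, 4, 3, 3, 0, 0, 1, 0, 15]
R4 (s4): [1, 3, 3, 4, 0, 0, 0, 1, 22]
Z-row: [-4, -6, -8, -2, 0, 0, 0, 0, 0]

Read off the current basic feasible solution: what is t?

t is not in the basis, so in the current basic feasible solution t = 0.

0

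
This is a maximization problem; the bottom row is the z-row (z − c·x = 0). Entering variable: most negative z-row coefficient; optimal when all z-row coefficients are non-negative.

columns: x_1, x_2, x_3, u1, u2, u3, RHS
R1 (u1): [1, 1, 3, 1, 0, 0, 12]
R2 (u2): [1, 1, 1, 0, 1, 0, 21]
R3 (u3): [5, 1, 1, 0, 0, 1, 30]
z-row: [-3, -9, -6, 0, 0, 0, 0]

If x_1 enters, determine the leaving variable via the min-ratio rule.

u3

Column x_1 entries and ratios — u1: 12/1 = 12; u2: 21/1 = 21; u3: 30/5 = 6.
Smallest ratio is 6 in the row of u3, so u3 leaves.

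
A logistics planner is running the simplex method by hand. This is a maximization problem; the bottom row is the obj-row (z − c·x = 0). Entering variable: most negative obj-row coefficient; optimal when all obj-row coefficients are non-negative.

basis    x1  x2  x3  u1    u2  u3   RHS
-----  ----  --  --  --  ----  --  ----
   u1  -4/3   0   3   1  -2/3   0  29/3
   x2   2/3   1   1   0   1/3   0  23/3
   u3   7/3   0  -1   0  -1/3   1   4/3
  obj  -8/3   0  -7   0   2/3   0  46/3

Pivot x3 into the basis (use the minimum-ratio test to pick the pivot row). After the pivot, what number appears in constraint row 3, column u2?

Ratio test on column x3 — row 1: (29/3)/3 = 29/9; row 2: (23/3)/1 = 23/3; row 3: entry -1 ≤ 0. Minimum is 29/9 at row 1 (u1 leaves); pivot element 3.
Divide row 1 by 3; eliminate column x3 from the other rows.
Row 3 update in column u2: -1/3 − (-1)·(-2/9) = -5/9.

-5/9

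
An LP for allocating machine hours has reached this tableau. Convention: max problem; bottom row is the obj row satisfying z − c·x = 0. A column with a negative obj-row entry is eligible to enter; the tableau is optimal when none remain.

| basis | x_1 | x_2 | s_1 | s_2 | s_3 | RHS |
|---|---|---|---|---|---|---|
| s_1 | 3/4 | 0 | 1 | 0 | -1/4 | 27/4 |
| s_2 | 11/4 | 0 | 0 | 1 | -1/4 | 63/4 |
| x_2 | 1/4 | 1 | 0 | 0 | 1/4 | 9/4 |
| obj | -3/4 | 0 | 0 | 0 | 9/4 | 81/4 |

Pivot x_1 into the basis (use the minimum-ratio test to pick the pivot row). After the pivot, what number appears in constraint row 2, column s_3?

Ratio test on column x_1 — row 1: (27/4)/(3/4) = 9; row 2: (63/4)/(11/4) = 63/11; row 3: (9/4)/(1/4) = 9. Minimum is 63/11 at row 2 (s_2 leaves); pivot element 11/4.
Divide row 2 by 11/4; eliminate column x_1 from the other rows.
In the new row 2, the s_3 entry is the old entry divided by the pivot: (-1/4)/(11/4) = -1/11.

-1/11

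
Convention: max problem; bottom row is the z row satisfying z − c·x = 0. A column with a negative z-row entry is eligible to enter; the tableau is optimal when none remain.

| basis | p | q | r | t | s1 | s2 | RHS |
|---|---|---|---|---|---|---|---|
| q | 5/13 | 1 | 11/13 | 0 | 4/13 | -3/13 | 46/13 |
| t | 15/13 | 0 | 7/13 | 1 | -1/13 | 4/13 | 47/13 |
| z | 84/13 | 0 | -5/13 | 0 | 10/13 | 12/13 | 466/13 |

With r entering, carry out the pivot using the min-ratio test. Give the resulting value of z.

Ratio test on column r — row 1: (46/13)/(11/13) = 46/11; row 2: (47/13)/(7/13) = 47/7. Minimum is 46/11 at row 1 (q leaves); pivot element 11/13.
Pivot on row 1; the z-row RHS becomes 466/13 − (-5/13)·(46/11) = 412/11.

412/11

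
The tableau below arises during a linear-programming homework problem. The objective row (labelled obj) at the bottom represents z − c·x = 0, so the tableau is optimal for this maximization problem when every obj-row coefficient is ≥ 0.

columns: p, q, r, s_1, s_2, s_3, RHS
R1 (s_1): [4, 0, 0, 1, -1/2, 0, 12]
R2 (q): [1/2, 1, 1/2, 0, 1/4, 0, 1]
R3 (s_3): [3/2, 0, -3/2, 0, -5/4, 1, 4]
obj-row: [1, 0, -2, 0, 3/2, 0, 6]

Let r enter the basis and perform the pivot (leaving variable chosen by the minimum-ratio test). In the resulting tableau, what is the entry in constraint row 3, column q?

Ratio test on column r — row 1: entry 0 ≤ 0; row 2: 1/(1/2) = 2; row 3: entry -3/2 ≤ 0. Minimum is 2 at row 2 (q leaves); pivot element 1/2.
Divide row 2 by 1/2; eliminate column r from the other rows.
Row 3 update in column q: 0 − (-3/2)·2 = 3.

3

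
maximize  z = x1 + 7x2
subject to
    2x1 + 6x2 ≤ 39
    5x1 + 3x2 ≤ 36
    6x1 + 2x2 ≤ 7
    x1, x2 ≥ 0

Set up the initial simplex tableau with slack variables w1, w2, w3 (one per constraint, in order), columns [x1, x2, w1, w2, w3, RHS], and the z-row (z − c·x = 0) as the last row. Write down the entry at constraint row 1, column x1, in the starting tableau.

2

Constraint 1 has coefficient 2 on x1.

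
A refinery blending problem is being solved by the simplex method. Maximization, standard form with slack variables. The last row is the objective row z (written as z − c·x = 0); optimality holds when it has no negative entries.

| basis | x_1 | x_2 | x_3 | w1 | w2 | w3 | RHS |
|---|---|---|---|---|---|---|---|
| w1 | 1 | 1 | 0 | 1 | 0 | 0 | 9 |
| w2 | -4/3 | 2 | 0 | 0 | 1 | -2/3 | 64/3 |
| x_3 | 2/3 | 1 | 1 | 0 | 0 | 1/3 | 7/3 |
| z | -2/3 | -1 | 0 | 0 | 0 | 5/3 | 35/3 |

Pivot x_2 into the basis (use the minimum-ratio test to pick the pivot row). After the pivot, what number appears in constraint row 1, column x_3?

Ratio test on column x_2 — row 1: 9/1 = 9; row 2: (64/3)/2 = 32/3; row 3: (7/3)/1 = 7/3. Minimum is 7/3 at row 3 (x_3 leaves); pivot element 1.
Divide row 3 by 1; eliminate column x_2 from the other rows.
Row 1 update in column x_3: 0 − 1·1 = -1.

-1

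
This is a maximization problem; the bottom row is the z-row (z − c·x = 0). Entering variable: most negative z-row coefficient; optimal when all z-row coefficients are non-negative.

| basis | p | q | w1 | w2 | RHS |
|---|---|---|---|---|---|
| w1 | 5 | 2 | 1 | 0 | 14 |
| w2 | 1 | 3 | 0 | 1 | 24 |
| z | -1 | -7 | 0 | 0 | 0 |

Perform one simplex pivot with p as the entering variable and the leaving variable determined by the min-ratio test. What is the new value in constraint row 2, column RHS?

106/5

Ratio test on column p — row 1: 14/5 = 14/5; row 2: 24/1 = 24. Minimum is 14/5 at row 1 (w1 leaves); pivot element 5.
Divide row 1 by 5; eliminate column p from the other rows.
Row 2 update in column RHS: 24 − 1·(14/5) = 106/5.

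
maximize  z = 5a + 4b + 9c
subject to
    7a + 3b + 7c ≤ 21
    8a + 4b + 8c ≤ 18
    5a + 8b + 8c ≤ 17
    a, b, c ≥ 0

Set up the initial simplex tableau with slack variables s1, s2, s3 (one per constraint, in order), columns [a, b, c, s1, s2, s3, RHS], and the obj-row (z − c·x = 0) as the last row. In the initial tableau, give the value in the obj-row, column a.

The obj-row carries the negated objective coefficients: the a entry is -5.

-5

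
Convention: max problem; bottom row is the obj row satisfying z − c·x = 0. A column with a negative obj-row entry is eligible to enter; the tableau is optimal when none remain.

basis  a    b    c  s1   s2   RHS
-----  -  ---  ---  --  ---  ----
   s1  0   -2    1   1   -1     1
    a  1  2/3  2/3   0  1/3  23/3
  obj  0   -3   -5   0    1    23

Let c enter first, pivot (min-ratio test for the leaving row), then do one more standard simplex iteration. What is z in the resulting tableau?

Ratio test on column c — row 1: 1/1 = 1; row 2: (23/3)/(2/3) = 23/2. Minimum is 1 at row 1 (s1 leaves); pivot element 1.
Pivot on row 1; the obj-row RHS becomes 23 − (-5)·1 = 28.
Next entering variable (most negative obj-row entry -13): b.
Ratio test on column b — row 1: entry -2 ≤ 0; row 2: 7/2 = 7/2. Minimum is 7/2 at row 2 (a leaves); pivot element 2.
After the second pivot the obj-row RHS is 28 − (-13)·(7/2) = 147/2.

147/2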